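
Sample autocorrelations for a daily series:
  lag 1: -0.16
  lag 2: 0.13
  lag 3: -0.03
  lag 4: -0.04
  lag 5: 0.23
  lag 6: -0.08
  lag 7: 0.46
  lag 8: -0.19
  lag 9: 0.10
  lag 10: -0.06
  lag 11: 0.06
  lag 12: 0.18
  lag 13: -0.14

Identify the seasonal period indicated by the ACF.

7

The largest autocorrelation is r_7 = 0.46; the remaining lags stay at or below 0.23.
The dominant spike at lag 7 indicates a seasonal period of 7.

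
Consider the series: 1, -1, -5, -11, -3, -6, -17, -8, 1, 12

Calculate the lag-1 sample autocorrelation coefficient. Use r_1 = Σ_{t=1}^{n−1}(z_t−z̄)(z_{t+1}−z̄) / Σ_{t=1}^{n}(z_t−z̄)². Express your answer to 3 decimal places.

Mean z̄ = (1 − 1 − 5 − 11 − 3 − 6 − 17 − 8 + 1 + 12)/10 = -3.7000
Numerator Σ_{t=1}^{9}(z_t−z̄)(z_{t+1}−z̄) = 153.3100
Denominator Σ(z_t−z̄)² = 554.1000
r_1 = 153.3100 / 554.1000 = 0.277

0.277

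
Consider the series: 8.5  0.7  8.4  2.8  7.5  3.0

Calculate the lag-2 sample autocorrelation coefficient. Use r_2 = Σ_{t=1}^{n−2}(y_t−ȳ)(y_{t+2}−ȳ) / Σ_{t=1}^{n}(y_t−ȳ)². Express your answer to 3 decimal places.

Mean ȳ = (8.5 + 0.7 + 8.4 + 2.8 + 7.5 + 3.0)/6 = 5.1500
Numerator Σ_{t=1}^{4}(y_t−ȳ)(y_{t+2}−ȳ) = 34.0350
Denominator Σ(y_t−ȳ)² = 57.2550
r_2 = 34.0350 / 57.2550 = 0.594

0.594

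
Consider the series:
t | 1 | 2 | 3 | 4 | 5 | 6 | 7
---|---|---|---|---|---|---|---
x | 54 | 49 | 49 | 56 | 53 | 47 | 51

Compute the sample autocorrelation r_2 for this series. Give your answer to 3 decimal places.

-0.677

Mean x̄ = (54 + 49 + 49 + 56 + 53 + 47 + 51)/7 = 51.2857
Deviations from mean: 2.7143, -2.2857, -2.2857, 4.7143, 1.7143, -4.2857, -0.2857
Numerator Σ_{t=1}^{5}(x_t−x̄)(x_{t+2}−x̄) = -41.5918
Denominator Σ(x_t−x̄)² = 61.4286
r_2 = -41.5918 / 61.4286 = -0.677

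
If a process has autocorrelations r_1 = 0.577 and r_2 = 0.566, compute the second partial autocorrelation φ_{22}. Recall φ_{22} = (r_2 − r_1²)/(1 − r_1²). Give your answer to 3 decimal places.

0.349

φ_{22} = (r_2 − r_1²) / (1 − r_1²)
r_1² = (0.577)² = 0.332929
Numerator = 0.566 − 0.3329 = 0.2331; denominator = 1 − 0.3329 = 0.6671
φ_{22} = 0.2331 / 0.6671 = 0.349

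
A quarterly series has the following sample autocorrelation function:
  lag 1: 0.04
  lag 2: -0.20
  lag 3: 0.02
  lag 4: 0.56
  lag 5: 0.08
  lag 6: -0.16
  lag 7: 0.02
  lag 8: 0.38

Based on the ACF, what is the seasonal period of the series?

The largest autocorrelation is r_4 = 0.56, with a weaker echo at lag 8 (0.38); the remaining lags stay at or below 0.08.
The dominant spike at lag 4 indicates a seasonal period of 4.

4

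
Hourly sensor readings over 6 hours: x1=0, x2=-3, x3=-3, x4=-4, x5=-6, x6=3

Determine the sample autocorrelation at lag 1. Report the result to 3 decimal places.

-0.243

Mean x̄ = (0 − 3 − 3 − 4 − 6 + 3)/6 = -2.1667
Deviations from mean: 2.1667, -0.8333, -0.8333, -1.8333, -3.8333, 5.1667
Σ(x_t−x̄)(x_{t+1}−x̄) = (-1.8056) + (0.6944) + (1.5278) + (7.0278) + (-19.8056) = -12.3611
Denominator Σ(x_t−x̄)² = 50.8333
r_1 = -12.3611 / 50.8333 = -0.243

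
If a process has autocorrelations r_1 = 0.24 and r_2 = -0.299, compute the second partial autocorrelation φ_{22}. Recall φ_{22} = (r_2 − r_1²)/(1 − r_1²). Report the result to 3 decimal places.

φ_{22} = (r_2 − r_1²) / (1 − r_1²)
r_1² = (0.24)² = 0.0576
Numerator = -0.299 − 0.0576 = -0.3566; denominator = 1 − 0.0576 = 0.9424
φ_{22} = -0.3566 / 0.9424 = -0.378

-0.378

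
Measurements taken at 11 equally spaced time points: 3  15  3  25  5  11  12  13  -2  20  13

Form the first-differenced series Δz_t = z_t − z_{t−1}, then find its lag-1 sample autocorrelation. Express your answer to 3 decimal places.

-0.749

First differences Δz: 12, -12, 22, -20, 6, 1, 1, -15, 22, -7
Mean of differences = 1.0000
Numerator Σ(Δz_t−Δz̄)(Δz_{t+1}−Δz̄) = -1466.0000
Denominator Σ(Δz_t−Δz̄)² = 1958.0000
r_1(Δz) = -1466.0000 / 1958.0000 = -0.749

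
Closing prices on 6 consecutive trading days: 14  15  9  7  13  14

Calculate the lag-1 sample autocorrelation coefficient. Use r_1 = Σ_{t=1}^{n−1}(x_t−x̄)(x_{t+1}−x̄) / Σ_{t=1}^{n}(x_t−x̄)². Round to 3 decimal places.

0.173

Mean x̄ = (14 + 15 + 9 + 7 + 13 + 14)/6 = 12.0000
Deviations from mean: 2.0000, 3.0000, -3.0000, -5.0000, 1.0000, 2.0000
Numerator Σ_{t=1}^{5}(x_t−x̄)(x_{t+1}−x̄) = 9.0000
Denominator Σ(x_t−x̄)² = 52.0000
r_1 = 9.0000 / 52.0000 = 0.173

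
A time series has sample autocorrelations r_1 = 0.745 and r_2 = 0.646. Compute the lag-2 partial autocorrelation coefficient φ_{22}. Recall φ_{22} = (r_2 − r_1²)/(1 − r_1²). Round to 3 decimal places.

φ_{22} = (r_2 − r_1²) / (1 − r_1²)
r_1² = (0.745)² = 0.555025
Numerator = 0.646 − 0.5550 = 0.0910; denominator = 1 − 0.5550 = 0.4450
φ_{22} = 0.0910 / 0.4450 = 0.204

0.204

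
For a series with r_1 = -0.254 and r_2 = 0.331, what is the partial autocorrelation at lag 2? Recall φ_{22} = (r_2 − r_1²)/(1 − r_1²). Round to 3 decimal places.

φ_{22} = (r_2 − r_1²) / (1 − r_1²)
r_1² = (-0.254)² = 0.064516
Numerator = 0.331 − 0.0645 = 0.2665; denominator = 1 − 0.0645 = 0.9355
φ_{22} = 0.2665 / 0.9355 = 0.285

0.285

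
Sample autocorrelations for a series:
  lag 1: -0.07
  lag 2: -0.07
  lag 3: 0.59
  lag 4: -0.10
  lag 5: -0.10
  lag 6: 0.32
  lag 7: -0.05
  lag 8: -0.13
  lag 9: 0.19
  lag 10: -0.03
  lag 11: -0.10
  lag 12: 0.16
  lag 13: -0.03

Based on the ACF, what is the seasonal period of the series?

3

The largest autocorrelation is r_3 = 0.59, with weaker echoes at lags 6 (0.32), 9 (0.19) and 12 (0.16); the remaining lags stay at or below -0.03.
The dominant spike at lag 3 indicates a seasonal period of 3.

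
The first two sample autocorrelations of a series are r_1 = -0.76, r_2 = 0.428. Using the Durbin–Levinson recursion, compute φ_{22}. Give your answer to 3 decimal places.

-0.354

φ_{22} = (r_2 − r_1²) / (1 − r_1²)
r_1² = (-0.76)² = 0.5776
Numerator = 0.428 − 0.5776 = -0.1496; denominator = 1 − 0.5776 = 0.4224
φ_{22} = -0.1496 / 0.4224 = -0.354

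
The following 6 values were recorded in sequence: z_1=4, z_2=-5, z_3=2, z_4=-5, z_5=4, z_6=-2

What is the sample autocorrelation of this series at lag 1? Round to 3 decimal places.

Mean z̄ = (4 − 5 + 2 − 5 + 4 − 2)/6 = -0.3333
Σ(z_t−z̄)(z_{t+1}−z̄) = (-20.2222) + (-10.8889) + (-10.8889) + (-20.2222) + (-7.2222) = -69.4444
Denominator Σ(z_t−z̄)² = 89.3333
r_1 = -69.4444 / 89.3333 = -0.777

-0.777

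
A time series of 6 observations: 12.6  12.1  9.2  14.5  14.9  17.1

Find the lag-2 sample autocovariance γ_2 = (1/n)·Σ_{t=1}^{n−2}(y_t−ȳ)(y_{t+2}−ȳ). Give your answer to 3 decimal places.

-0.050

Mean ȳ = (12.6 + 12.1 + 9.2 + 14.5 + 14.9 + 17.1)/6 = 13.4000
Σ_{t=1}^{4}(y_t−ȳ)(y_{t+2}−ȳ) = -0.3000
γ_2 = -0.3000 / 6 = -0.050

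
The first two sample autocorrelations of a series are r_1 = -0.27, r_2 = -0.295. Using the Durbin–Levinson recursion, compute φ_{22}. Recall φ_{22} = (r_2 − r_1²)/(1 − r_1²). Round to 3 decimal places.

-0.397

φ_{22} = (r_2 − r_1²) / (1 − r_1²)
r_1² = (-0.27)² = 0.0729
Numerator = -0.295 − 0.0729 = -0.3679; denominator = 1 − 0.0729 = 0.9271
φ_{22} = -0.3679 / 0.9271 = -0.397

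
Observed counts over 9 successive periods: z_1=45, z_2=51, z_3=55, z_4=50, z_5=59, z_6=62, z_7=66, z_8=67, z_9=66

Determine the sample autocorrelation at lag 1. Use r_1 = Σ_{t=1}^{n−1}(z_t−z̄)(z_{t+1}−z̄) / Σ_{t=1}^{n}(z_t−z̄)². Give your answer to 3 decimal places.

0.597

Mean z̄ = (45 + 51 + 55 + 50 + 59 + 62 + 66 + 67 + 66)/9 = 57.8889
Numerator Σ_{t=1}^{8}(z_t−z̄)(z_{t+1}−z̄) = 308.4321
Denominator Σ(z_t−z̄)² = 516.8889
r_1 = 308.4321 / 516.8889 = 0.597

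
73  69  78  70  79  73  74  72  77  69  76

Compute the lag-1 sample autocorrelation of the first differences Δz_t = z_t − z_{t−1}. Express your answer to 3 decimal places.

First differences Δz: -4, 9, -8, 9, -6, 1, -2, 5, -8, 7
Mean of differences = 0.3000
Numerator Σ(Δz_t−Δz̄)(Δz_{t+1}−Δz̄) = -348.0900
Denominator Σ(Δz_t−Δz̄)² = 420.1000
r_1(Δz) = -348.0900 / 420.1000 = -0.829

-0.829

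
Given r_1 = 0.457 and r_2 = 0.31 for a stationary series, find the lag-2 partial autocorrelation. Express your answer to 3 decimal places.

φ_{22} = (r_2 − r_1²) / (1 − r_1²)
r_1² = (0.457)² = 0.208849
Numerator = 0.31 − 0.2088 = 0.1012; denominator = 1 − 0.2088 = 0.7912
φ_{22} = 0.1012 / 0.7912 = 0.128

0.128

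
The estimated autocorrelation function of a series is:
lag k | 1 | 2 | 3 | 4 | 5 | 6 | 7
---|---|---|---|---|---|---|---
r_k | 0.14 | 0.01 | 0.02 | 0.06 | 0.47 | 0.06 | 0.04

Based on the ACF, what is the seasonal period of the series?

5

The largest autocorrelation is r_5 = 0.47; the remaining lags stay at or below 0.14.
The dominant spike at lag 5 indicates a seasonal period of 5.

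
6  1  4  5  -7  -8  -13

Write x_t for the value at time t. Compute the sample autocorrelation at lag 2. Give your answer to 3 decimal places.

Mean x̄ = (6 + 1 + 4 + 5 − 7 − 8 − 13)/7 = -1.7143
Deviations from mean: 7.7143, 2.7143, 5.7143, 6.7143, -5.2857, -6.2857, -11.2857
Σ(x_t−x̄)(x_{t+2}−x̄) = (44.0816) + (18.2245) + (-30.2041) + (-42.2041) + (59.6531) = 49.5510
Denominator Σ(x_t−x̄)² = 339.4286
r_2 = 49.5510 / 339.4286 = 0.146

0.146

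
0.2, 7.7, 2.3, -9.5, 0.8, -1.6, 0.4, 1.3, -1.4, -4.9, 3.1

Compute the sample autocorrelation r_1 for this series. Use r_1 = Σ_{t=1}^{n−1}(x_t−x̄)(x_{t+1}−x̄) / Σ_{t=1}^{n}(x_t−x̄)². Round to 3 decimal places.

Mean x̄ = (0.2 + 7.7 + 2.3 − 9.5 + 0.8 − 1.6 + 0.4 + 1.3 − 1.4 − 4.9 + 3.1)/11 = -0.1455
Numerator Σ_{t=1}^{10}(x_t−x̄)(x_{t+1}−x̄) = -22.4839
Denominator Σ(x_t−x̄)² = 195.2673
r_1 = -22.4839 / 195.2673 = -0.115

-0.115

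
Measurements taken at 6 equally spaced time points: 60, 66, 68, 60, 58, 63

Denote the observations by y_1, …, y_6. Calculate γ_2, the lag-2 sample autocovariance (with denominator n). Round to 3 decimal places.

-8.083

Mean ȳ = (60 + 66 + 68 + 60 + 58 + 63)/6 = 62.5000
Σ_{t=1}^{4}(y_t−ȳ)(y_{t+2}−ȳ) = -48.5000
γ_2 = -48.5000 / 6 = -8.083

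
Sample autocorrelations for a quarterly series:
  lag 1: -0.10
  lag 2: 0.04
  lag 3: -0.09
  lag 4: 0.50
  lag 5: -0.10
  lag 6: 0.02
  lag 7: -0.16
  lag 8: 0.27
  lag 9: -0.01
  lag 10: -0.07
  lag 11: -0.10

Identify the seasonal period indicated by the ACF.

The largest autocorrelation is r_4 = 0.50, with a weaker echo at lag 8 (0.27); the remaining lags stay at or below 0.04.
The dominant spike at lag 4 indicates a seasonal period of 4.

4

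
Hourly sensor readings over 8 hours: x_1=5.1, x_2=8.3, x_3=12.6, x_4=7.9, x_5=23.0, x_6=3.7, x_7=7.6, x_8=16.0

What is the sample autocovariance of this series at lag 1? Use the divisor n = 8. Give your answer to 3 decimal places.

Mean x̄ = (5.1 + 8.3 + 12.6 + 7.9 + 23.0 + 3.7 + 7.6 + 16.0)/8 = 10.5250
Deviations: -5.4250, -2.2250, 2.0750, -2.6250, 12.4750, -6.8250, -2.9250, 5.4750
Σ_{t=1}^{7}(x_t−x̄)(x_{t+1}−x̄) = -111.9331
γ_1 = -111.9331 / 8 = -13.992

-13.992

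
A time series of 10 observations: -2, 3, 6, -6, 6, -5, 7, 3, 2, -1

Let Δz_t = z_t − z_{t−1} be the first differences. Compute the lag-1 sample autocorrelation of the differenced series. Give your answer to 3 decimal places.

First differences Δz: 5, 3, -12, 12, -11, 12, -4, -1, -3
Mean of differences = 0.1111
Numerator Σ(Δz_t−Δz̄)(Δz_{t+1}−Δz̄) = -469.9012
Denominator Σ(Δz_t−Δz̄)² = 612.8889
r_1(Δz) = -469.9012 / 612.8889 = -0.767

-0.767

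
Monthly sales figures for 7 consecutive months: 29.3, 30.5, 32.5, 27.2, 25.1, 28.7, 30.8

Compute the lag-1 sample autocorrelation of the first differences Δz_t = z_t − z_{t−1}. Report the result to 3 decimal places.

0.060

First differences Δz: 1.2, 2.0, -5.3, -2.1, 3.6, 2.1
Mean of differences = 0.2500
Numerator Σ(Δz_t−Δz̄)(Δz_{t+1}−Δz̄) = 3.3175
Denominator Σ(Δz_t−Δz̄)² = 54.9350
r_1(Δz) = 3.3175 / 54.9350 = 0.060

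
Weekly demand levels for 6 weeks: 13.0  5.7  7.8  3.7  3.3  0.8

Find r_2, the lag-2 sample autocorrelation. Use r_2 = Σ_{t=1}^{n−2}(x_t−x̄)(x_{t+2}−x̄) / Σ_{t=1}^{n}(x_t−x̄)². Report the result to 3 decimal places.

Mean x̄ = (13.0 + 5.7 + 7.8 + 3.7 + 3.3 + 0.8)/6 = 5.7167
Deviations from mean: 7.2833, -0.0167, 2.0833, -2.0167, -2.4167, -4.9167
Σ(x_t−x̄)(x_{t+2}−x̄) = (15.1736) + (0.0336) + (-5.0347) + (9.9153) = 20.0878
Denominator Σ(x_t−x̄)² = 91.4683
r_2 = 20.0878 / 91.4683 = 0.220

0.220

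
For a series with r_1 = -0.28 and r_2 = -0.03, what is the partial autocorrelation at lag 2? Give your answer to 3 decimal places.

-0.118

φ_{22} = (r_2 − r_1²) / (1 − r_1²)
r_1² = (-0.28)² = 0.0784
Numerator = -0.03 − 0.0784 = -0.1084; denominator = 1 − 0.0784 = 0.9216
φ_{22} = -0.1084 / 0.9216 = -0.118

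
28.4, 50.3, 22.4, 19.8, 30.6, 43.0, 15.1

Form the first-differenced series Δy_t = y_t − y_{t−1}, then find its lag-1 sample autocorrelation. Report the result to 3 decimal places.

-0.350

First differences Δy: 21.9, -27.9, -2.6, 10.8, 12.4, -27.9
Mean of differences = -2.2167
Numerator Σ(Δy_t−Δȳ)(Δy_{t+1}−Δȳ) = -799.6853
Denominator Σ(Δy_t−Δȳ)² = 2284.1083
r_1(Δy) = -799.6853 / 2284.1083 = -0.350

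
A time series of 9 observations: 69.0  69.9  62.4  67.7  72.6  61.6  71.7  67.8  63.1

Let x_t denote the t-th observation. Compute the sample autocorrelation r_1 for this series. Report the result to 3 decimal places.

Mean x̄ = (69.0 + 69.9 + 62.4 + 67.7 + 72.6 + 61.6 + 71.7 + 67.8 + 63.1)/9 = 67.3111
Numerator Σ_{t=1}^{8}(x_t−x̄)(x_{t+1}−x̄) = -63.3790
Denominator Σ(x_t−x̄)² = 131.6489
r_1 = -63.3790 / 131.6489 = -0.481

-0.481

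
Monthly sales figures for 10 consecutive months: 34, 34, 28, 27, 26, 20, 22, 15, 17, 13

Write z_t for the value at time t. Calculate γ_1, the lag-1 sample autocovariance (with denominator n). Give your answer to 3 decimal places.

Mean z̄ = (34 + 34 + 28 + 27 + 26 + 20 + 22 + 15 + 17 + 13)/10 = 23.6000
Σ_{t=1}^{9}(z_t−z̄)(z_{t+1}−z̄) = 314.6400
γ_1 = 314.6400 / 10 = 31.464

31.464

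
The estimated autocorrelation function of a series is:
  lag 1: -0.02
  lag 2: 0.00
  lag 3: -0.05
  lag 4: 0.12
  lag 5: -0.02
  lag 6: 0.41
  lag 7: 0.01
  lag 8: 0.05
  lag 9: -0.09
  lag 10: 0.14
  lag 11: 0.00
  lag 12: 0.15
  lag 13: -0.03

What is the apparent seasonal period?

6

The largest autocorrelation is r_6 = 0.41, with a weaker echo at lag 12 (0.15); the remaining lags stay at or below 0.14.
The dominant spike at lag 6 indicates a seasonal period of 6.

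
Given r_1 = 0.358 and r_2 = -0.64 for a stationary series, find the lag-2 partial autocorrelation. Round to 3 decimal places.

-0.881

φ_{22} = (r_2 − r_1²) / (1 − r_1²)
r_1² = (0.358)² = 0.128164
Numerator = -0.64 − 0.1282 = -0.7682; denominator = 1 − 0.1282 = 0.8718
φ_{22} = -0.7682 / 0.8718 = -0.881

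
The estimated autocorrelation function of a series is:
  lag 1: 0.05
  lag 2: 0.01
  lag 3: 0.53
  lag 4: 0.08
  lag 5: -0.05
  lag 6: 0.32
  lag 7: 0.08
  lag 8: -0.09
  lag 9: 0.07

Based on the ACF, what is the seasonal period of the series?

3

The largest autocorrelation is r_3 = 0.53, with a weaker echo at lag 6 (0.32); the remaining lags stay at or below 0.08.
The dominant spike at lag 3 indicates a seasonal period of 3.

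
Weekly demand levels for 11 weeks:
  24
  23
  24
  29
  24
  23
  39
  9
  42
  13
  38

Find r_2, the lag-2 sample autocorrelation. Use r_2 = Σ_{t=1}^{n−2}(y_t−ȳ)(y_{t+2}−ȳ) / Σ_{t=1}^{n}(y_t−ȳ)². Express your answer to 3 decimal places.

Mean ȳ = (24 + 23 + 24 + 29 + 24 + 23 + 39 + 9 + 42 + 13 + 38)/11 = 26.1818
Numerator Σ_{t=1}^{9}(y_t−ȳ)(y_{t+2}−ȳ) = 634.4793
Denominator Σ(y_t−ȳ)² = 1065.6364
r_2 = 634.4793 / 1065.6364 = 0.595

0.595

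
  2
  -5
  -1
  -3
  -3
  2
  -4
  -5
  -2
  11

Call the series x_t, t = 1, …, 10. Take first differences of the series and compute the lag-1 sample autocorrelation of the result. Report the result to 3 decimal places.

First differences Δx: -7, 4, -2, 0, 5, -6, -1, 3, 13
Mean of differences = 1.0000
Numerator Σ(Δx_t−Δx̄)(Δx_{t+1}−Δx̄) = -28.0000
Denominator Σ(Δx_t−Δx̄)² = 300.0000
r_1(Δx) = -28.0000 / 300.0000 = -0.093

-0.093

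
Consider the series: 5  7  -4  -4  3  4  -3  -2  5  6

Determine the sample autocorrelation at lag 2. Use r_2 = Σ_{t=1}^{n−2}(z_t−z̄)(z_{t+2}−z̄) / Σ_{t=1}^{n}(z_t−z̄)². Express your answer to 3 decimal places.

Mean z̄ = (5 + 7 − 4 − 4 + 3 + 4 − 3 − 2 + 5 + 6)/10 = 1.7000
Numerator Σ_{t=1}^{8}(z_t−z̄)(z_{t+2}−z̄) = -115.5800
Denominator Σ(z_t−z̄)² = 176.1000
r_2 = -115.5800 / 176.1000 = -0.656

-0.656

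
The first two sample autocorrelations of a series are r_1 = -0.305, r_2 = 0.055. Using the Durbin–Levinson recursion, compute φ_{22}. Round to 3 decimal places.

φ_{22} = (r_2 − r_1²) / (1 − r_1²)
r_1² = (-0.305)² = 0.093025
Numerator = 0.055 − 0.0930 = -0.0380; denominator = 1 − 0.0930 = 0.9070
φ_{22} = -0.0380 / 0.9070 = -0.042

-0.042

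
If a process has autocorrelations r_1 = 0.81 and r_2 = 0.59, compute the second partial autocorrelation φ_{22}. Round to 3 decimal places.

-0.192

φ_{22} = (r_2 − r_1²) / (1 − r_1²)
r_1² = (0.81)² = 0.6561
Numerator = 0.59 − 0.6561 = -0.0661; denominator = 1 − 0.6561 = 0.3439
φ_{22} = -0.0661 / 0.3439 = -0.192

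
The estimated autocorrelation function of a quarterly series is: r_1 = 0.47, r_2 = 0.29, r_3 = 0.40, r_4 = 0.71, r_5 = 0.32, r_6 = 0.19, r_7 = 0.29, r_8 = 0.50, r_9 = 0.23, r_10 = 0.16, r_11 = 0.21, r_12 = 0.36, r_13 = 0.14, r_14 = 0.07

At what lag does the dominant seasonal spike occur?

4

The largest autocorrelation is r_4 = 0.71, with a weaker echo at lag 8 (0.50); the remaining lags stay at or below 0.47. The elevated value at lag 1 (0.47), dropping to 0.29 at lag 2, reflects decaying short-term dependence rather than seasonality.
The dominant spike at lag 4 indicates a seasonal period of 4.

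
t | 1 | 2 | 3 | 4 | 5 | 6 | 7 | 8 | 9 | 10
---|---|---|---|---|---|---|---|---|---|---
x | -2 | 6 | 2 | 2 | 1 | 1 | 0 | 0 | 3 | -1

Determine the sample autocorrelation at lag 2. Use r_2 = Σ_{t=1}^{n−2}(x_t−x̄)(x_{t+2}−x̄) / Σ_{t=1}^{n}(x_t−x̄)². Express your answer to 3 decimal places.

Mean x̄ = (-2 + 6 + 2 + 2 + 1 + 1 + 0 + 0 + 3 − 1)/10 = 1.2000
Numerator Σ_{t=1}^{8}(x_t−x̄)(x_{t+2}−x̄) = 1.9200
Denominator Σ(x_t−x̄)² = 45.6000
r_2 = 1.9200 / 45.6000 = 0.042

0.042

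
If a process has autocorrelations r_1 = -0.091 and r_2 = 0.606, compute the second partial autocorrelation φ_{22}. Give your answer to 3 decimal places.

0.603

φ_{22} = (r_2 − r_1²) / (1 − r_1²)
r_1² = (-0.091)² = 0.008281
Numerator = 0.606 − 0.0083 = 0.5977; denominator = 1 − 0.0083 = 0.9917
φ_{22} = 0.5977 / 0.9917 = 0.603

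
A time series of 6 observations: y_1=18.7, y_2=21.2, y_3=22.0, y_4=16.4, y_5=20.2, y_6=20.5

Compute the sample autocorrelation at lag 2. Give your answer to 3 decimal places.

-0.428

Mean ȳ = (18.7 + 21.2 + 22.0 + 16.4 + 20.2 + 20.5)/6 = 19.8333
Deviations from mean: -1.1333, 1.3667, 2.1667, -3.4333, 0.3667, 0.6667
Numerator Σ_{t=1}^{4}(y_t−ȳ)(y_{t+2}−ȳ) = -8.6422
Denominator Σ(y_t−ȳ)² = 20.2133
r_2 = -8.6422 / 20.2133 = -0.428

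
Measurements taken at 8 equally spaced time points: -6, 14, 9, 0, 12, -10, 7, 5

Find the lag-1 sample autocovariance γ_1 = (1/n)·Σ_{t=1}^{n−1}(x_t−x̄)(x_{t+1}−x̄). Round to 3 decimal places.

Mean x̄ = (-6 + 14 + 9 + 0 + 12 − 10 + 7 + 5)/8 = 3.8750
Σ_{t=1}^{7}(x_t−x̄)(x_{t+1}−x̄) = -252.0156
γ_1 = -252.0156 / 8 = -31.502

-31.502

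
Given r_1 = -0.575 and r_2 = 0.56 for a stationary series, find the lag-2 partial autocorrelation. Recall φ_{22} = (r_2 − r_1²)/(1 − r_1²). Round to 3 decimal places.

φ_{22} = (r_2 − r_1²) / (1 − r_1²)
r_1² = (-0.575)² = 0.330625
Numerator = 0.56 − 0.3306 = 0.2294; denominator = 1 − 0.3306 = 0.6694
φ_{22} = 0.2294 / 0.6694 = 0.343

0.343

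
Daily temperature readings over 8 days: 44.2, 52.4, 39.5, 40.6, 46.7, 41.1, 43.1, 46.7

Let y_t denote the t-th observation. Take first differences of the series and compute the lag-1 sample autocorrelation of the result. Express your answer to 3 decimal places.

First differences Δy: 8.2, -12.9, 1.1, 6.1, -5.6, 2.0, 3.6
Mean of differences = 0.3571
Numerator Σ(Δy_t−Δȳ)(Δy_{t+1}−Δȳ) = -148.2261
Denominator Σ(Δy_t−Δȳ)² = 319.4971
r_1(Δy) = -148.2261 / 319.4971 = -0.464

-0.464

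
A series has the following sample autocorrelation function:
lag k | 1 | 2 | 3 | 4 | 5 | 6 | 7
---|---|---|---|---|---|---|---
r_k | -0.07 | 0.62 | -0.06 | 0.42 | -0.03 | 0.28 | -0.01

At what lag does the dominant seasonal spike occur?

2

The largest autocorrelation is r_2 = 0.62, with weaker echoes at lags 4 (0.42) and 6 (0.28); the remaining lags stay at or below -0.01.
The dominant spike at lag 2 indicates a seasonal period of 2.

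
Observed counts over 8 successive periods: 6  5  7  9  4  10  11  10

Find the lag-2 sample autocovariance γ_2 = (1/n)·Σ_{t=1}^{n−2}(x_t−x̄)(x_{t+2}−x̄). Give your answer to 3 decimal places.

Mean x̄ = (6 + 5 + 7 + 9 + 4 + 10 + 11 + 10)/8 = 7.7500
Deviations: -1.7500, -2.7500, -0.7500, 1.2500, -3.7500, 2.2500, 3.2500, 2.2500
Σ_{t=1}^{6}(x_t−x̄)(x_{t+2}−x̄) = -3.6250
γ_2 = -3.6250 / 8 = -0.453

-0.453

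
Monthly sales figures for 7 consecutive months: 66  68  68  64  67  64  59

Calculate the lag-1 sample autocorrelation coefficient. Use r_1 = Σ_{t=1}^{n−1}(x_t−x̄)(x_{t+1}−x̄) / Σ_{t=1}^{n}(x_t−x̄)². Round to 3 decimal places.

Mean x̄ = (66 + 68 + 68 + 64 + 67 + 64 + 59)/7 = 65.1429
Deviations from mean: 0.8571, 2.8571, 2.8571, -1.1429, 1.8571, -1.1429, -6.1429
Σ(x_t−x̄)(x_{t+1}−x̄) = (2.4490) + (8.1633) + (-3.2653) + (-2.1224) + (-2.1224) + (7.0204) = 10.1224
Denominator Σ(x_t−x̄)² = 60.8571
r_1 = 10.1224 / 60.8571 = 0.166

0.166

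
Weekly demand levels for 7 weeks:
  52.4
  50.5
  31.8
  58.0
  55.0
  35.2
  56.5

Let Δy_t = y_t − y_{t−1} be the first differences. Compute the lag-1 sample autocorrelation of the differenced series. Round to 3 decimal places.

First differences Δy: -1.9, -18.7, 26.2, -3.0, -19.8, 21.3
Mean of differences = 0.6833
Numerator Σ(Δy_t−Δȳ)(Δy_{t+1}−Δȳ) = -885.3619
Denominator Σ(Δy_t−Δȳ)² = 1891.6683
r_1(Δy) = -885.3619 / 1891.6683 = -0.468

-0.468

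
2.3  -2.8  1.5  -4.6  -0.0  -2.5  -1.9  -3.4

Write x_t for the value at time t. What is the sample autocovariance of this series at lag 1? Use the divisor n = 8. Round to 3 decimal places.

Mean x̄ = (2.3 − 2.8 + 1.5 − 4.6 − 0.0 − 2.5 − 1.9 − 3.4)/8 = -1.4250
Σ_{t=1}^{7}(x_t−x̄)(x_{t+1}−x̄) = -23.0381
γ_1 = -23.0381 / 8 = -2.880

-2.880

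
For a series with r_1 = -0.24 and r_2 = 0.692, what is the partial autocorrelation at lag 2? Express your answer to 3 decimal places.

0.673

φ_{22} = (r_2 − r_1²) / (1 − r_1²)
r_1² = (-0.24)² = 0.0576
Numerator = 0.692 − 0.0576 = 0.6344; denominator = 1 − 0.0576 = 0.9424
φ_{22} = 0.6344 / 0.9424 = 0.673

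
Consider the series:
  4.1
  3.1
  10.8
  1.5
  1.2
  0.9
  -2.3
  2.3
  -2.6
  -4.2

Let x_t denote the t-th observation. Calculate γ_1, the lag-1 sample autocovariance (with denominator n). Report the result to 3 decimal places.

Mean x̄ = (4.1 + 3.1 + 10.8 + 1.5 + 1.2 + 0.9 − 2.3 + 2.3 − 2.6 − 4.2)/10 = 1.4800
Σ_{t=1}^{9}(x_t−x̄)(x_{t+1}−x̄) = 38.6076
γ_1 = 38.6076 / 10 = 3.861

3.861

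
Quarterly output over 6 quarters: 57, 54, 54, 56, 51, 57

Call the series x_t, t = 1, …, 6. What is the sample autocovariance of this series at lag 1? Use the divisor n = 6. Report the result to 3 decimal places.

-2.477

Mean x̄ = (57 + 54 + 54 + 56 + 51 + 57)/6 = 54.8333
Deviations: 2.1667, -0.8333, -0.8333, 1.1667, -3.8333, 2.1667
Σ_{t=1}^{5}(x_t−x̄)(x_{t+1}−x̄) = -14.8611
γ_1 = -14.8611 / 6 = -2.477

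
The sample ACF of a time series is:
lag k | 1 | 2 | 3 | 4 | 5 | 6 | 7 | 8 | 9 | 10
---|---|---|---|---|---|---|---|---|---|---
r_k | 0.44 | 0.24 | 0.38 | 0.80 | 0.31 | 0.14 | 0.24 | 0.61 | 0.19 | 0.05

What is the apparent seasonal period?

4

The largest autocorrelation is r_4 = 0.80, with a weaker echo at lag 8 (0.61); the remaining lags stay at or below 0.44. The elevated value at lag 1 (0.44), dropping to 0.24 at lag 2, reflects decaying short-term dependence rather than seasonality.
The dominant spike at lag 4 indicates a seasonal period of 4.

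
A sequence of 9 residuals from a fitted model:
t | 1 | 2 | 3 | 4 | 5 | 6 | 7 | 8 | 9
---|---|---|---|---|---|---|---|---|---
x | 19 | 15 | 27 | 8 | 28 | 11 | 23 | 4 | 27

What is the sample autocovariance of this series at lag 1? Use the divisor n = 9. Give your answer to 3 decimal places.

Mean x̄ = (19 + 15 + 27 + 8 + 28 + 11 + 23 + 4 + 27)/9 = 18.0000
Σ_{t=1}^{8}(x_t−x̄)(x_{t+1}−x̄) = -521.0000
γ_1 = -521.0000 / 9 = -57.889

-57.889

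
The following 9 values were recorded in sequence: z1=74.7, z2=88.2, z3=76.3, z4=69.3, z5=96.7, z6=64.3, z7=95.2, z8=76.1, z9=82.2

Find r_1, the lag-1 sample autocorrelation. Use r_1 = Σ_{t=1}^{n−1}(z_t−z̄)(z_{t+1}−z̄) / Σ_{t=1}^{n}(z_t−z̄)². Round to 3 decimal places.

-0.785

Mean z̄ = (74.7 + 88.2 + 76.3 + 69.3 + 96.7 + 64.3 + 95.2 + 76.1 + 82.2)/9 = 80.3333
Numerator Σ_{t=1}^{8}(z_t−z̄)(z_{t+1}−z̄) = -783.7344
Denominator Σ(z_t−z̄)² = 998.9800
r_1 = -783.7344 / 998.9800 = -0.785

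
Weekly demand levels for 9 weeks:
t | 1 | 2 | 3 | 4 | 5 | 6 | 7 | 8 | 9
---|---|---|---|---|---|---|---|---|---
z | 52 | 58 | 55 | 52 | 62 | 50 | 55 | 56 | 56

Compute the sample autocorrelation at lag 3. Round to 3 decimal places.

Mean z̄ = (52 + 58 + 55 + 52 + 62 + 50 + 55 + 56 + 56)/9 = 55.1111
Σ(z_t−z̄)(z_{t+3}−z̄) = (9.6790) + (19.9012) + (0.5679) + (0.3457) + (6.1235) + (-4.5432) = 32.0741
Denominator Σ(z_t−z̄)² = 102.8889
r_3 = 32.0741 / 102.8889 = 0.312

0.312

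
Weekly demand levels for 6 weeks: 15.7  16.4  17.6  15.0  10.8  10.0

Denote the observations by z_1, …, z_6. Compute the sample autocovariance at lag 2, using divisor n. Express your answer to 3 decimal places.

-1.379

Mean z̄ = (15.7 + 16.4 + 17.6 + 15.0 + 10.8 + 10.0)/6 = 14.2500
Deviations: 1.4500, 2.1500, 3.3500, 0.7500, -3.4500, -4.2500
Σ_{t=1}^{4}(z_t−z̄)(z_{t+2}−z̄) = -8.2750
γ_2 = -8.2750 / 6 = -1.379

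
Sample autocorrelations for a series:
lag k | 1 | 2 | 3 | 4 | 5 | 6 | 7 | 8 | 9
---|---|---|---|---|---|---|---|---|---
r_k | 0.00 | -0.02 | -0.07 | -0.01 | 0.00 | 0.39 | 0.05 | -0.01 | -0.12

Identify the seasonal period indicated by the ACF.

The largest autocorrelation is r_6 = 0.39; the remaining lags stay at or below 0.05.
The dominant spike at lag 6 indicates a seasonal period of 6.

6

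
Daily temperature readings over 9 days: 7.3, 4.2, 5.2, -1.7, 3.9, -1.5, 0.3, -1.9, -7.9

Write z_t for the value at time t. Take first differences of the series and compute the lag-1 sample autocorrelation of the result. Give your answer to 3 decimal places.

-0.706

First differences Δz: -3.1, 1.0, -6.9, 5.6, -5.4, 1.8, -2.2, -6.0
Mean of differences = -1.9000
Numerator Σ(Δz_t−Δz̄)(Δz_{t+1}−Δz̄) = -94.5600
Denominator Σ(Δz_t−Δz̄)² = 133.9400
r_1(Δz) = -94.5600 / 133.9400 = -0.706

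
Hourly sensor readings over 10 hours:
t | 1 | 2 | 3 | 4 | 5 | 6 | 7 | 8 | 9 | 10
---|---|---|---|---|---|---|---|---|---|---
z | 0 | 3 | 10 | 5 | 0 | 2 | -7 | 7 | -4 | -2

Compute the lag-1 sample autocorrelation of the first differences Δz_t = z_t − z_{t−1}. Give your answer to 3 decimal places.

-0.624

First differences Δz: 3, 7, -5, -5, 2, -9, 14, -11, 2
Mean of differences = -0.2222
Numerator Σ(Δz_t−Δz̄)(Δz_{t+1}−Δz̄) = -320.6049
Denominator Σ(Δz_t−Δz̄)² = 513.5556
r_1(Δz) = -320.6049 / 513.5556 = -0.624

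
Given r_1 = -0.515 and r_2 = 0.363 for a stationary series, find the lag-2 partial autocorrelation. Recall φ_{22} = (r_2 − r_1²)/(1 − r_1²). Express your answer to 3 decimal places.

0.133

φ_{22} = (r_2 − r_1²) / (1 − r_1²)
r_1² = (-0.515)² = 0.265225
Numerator = 0.363 − 0.2652 = 0.0978; denominator = 1 − 0.2652 = 0.7348
φ_{22} = 0.0978 / 0.7348 = 0.133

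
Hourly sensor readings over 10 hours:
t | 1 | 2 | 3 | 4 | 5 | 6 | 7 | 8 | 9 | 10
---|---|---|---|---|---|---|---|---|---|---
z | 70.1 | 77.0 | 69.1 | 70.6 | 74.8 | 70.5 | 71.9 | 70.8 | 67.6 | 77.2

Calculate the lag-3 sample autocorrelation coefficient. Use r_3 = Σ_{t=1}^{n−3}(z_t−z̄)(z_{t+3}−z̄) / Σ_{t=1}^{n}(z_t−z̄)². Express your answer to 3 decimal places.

0.246

Mean z̄ = (70.1 + 77.0 + 69.1 + 70.6 + 74.8 + 70.5 + 71.9 + 70.8 + 67.6 + 77.2)/10 = 71.9600
Σ(z_t−z̄)(z_{t+3}−z̄) = (2.5296) + (14.3136) + (4.1756) + (0.0816) + (-3.2944) + (6.3656) + (-0.3144) = 23.8572
Denominator Σ(z_t−z̄)² = 96.9040
r_3 = 23.8572 / 96.9040 = 0.246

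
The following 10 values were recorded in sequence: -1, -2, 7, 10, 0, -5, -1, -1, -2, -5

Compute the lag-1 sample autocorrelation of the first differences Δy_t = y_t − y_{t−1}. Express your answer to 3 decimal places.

First differences Δy: -1, 9, 3, -10, -5, 4, 0, -1, -3
Mean of differences = -0.4444
Numerator Σ(Δy_t−Δȳ)(Δy_{t+1}−Δȳ) = 20.8025
Denominator Σ(Δy_t−Δȳ)² = 240.2222
r_1(Δy) = 20.8025 / 240.2222 = 0.087

0.087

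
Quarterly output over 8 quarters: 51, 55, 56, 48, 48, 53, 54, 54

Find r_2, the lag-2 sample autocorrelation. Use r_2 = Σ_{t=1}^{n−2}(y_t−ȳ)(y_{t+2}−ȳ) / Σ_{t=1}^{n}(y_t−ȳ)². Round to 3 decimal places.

-0.625

Mean ȳ = (51 + 55 + 56 + 48 + 48 + 53 + 54 + 54)/8 = 52.3750
Deviations from mean: -1.3750, 2.6250, 3.6250, -4.3750, -4.3750, 0.6250, 1.6250, 1.6250
Σ(y_t−ȳ)(y_{t+2}−ȳ) = (-4.9844) + (-11.4844) + (-15.8594) + (-2.7344) + (-7.1094) + (1.0156) = -41.1563
Denominator Σ(y_t−ȳ)² = 65.8750
r_2 = -41.1563 / 65.8750 = -0.625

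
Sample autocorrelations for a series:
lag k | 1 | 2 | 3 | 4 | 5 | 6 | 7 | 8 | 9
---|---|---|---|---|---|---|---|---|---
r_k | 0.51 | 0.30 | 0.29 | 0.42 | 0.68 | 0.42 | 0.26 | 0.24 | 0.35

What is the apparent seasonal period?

5

The largest autocorrelation is r_5 = 0.68; the remaining lags stay at or below 0.51. The elevated value at lag 1 (0.51), dropping to 0.30 at lag 2, reflects decaying short-term dependence rather than seasonality.
The dominant spike at lag 5 indicates a seasonal period of 5.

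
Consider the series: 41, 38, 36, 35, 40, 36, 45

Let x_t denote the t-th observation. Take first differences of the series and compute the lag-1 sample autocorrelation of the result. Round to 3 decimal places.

First differences Δx: -3, -2, -1, 5, -4, 9
Mean of differences = 0.6667
Numerator Σ(Δx_t−Δx̄)(Δx_{t+1}−Δx̄) = -52.1111
Denominator Σ(Δx_t−Δx̄)² = 133.3333
r_1(Δx) = -52.1111 / 133.3333 = -0.391

-0.391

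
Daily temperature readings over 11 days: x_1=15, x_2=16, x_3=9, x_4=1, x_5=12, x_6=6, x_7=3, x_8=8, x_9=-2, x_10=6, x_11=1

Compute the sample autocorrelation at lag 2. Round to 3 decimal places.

Mean x̄ = (15 + 16 + 9 + 1 + 12 + 6 + 3 + 8 − 2 + 6 + 1)/11 = 6.8182
Numerator Σ_{t=1}^{9}(x_t−x̄)(x_{t+2}−x̄) = 43.7521
Denominator Σ(x_t−x̄)² = 345.6364
r_2 = 43.7521 / 345.6364 = 0.127

0.127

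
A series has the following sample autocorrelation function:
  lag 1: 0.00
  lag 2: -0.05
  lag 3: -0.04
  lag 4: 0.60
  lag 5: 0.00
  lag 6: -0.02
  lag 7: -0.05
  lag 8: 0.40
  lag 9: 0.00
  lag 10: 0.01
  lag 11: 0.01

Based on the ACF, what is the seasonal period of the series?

4

The largest autocorrelation is r_4 = 0.60, with a weaker echo at lag 8 (0.40); the remaining lags stay at or below 0.01.
The dominant spike at lag 4 indicates a seasonal period of 4.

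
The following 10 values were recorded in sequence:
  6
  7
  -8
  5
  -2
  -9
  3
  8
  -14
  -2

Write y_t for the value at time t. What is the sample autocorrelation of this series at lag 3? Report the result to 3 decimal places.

0.386

Mean ȳ = (6 + 7 − 8 + 5 − 2 − 9 + 3 + 8 − 14 − 2)/10 = -0.6000
Σ(y_t−ȳ)(y_{t+3}−ȳ) = (36.9600) + (-10.6400) + (62.1600) + (20.1600) + (-12.0400) + (112.5600) + (-5.0400) = 204.1200
Denominator Σ(y_t−ȳ)² = 528.4000
r_3 = 204.1200 / 528.4000 = 0.386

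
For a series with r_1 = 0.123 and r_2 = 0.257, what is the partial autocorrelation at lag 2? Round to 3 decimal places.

0.246

φ_{22} = (r_2 − r_1²) / (1 − r_1²)
r_1² = (0.123)² = 0.015129
Numerator = 0.257 − 0.0151 = 0.2419; denominator = 1 − 0.0151 = 0.9849
φ_{22} = 0.2419 / 0.9849 = 0.246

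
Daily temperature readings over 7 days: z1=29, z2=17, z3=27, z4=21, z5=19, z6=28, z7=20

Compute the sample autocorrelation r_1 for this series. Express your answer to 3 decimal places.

Mean z̄ = (29 + 17 + 27 + 21 + 19 + 28 + 20)/7 = 23.0000
Deviations from mean: 6.0000, -6.0000, 4.0000, -2.0000, -4.0000, 5.0000, -3.0000
Σ(z_t−z̄)(z_{t+1}−z̄) = (-36.0000) + (-24.0000) + (-8.0000) + (8.0000) + (-20.0000) + (-15.0000) = -95.0000
Denominator Σ(z_t−z̄)² = 142.0000
r_1 = -95.0000 / 142.0000 = -0.669

-0.669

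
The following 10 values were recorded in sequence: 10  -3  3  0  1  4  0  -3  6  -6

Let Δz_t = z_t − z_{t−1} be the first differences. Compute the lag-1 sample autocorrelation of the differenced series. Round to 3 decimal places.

-0.490

First differences Δz: -13, 6, -3, 1, 3, -4, -3, 9, -12
Mean of differences = -1.7778
Numerator Σ(Δz_t−Δz̄)(Δz_{t+1}−Δz̄) = -218.1605
Denominator Σ(Δz_t−Δz̄)² = 445.5556
r_1(Δz) = -218.1605 / 445.5556 = -0.490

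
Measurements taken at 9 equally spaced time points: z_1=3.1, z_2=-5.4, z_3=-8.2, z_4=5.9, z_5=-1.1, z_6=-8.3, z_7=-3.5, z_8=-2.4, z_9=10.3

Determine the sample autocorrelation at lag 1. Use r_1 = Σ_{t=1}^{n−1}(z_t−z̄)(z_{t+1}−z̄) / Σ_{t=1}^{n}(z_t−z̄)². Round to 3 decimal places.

-0.096

Mean z̄ = (3.1 − 5.4 − 8.2 + 5.9 − 1.1 − 8.3 − 3.5 − 2.4 + 10.3)/9 = -1.0667
Numerator Σ_{t=1}^{8}(z_t−z̄)(z_{t+1}−z̄) = -31.1411
Denominator Σ(z_t−z̄)² = 324.7800
r_1 = -31.1411 / 324.7800 = -0.096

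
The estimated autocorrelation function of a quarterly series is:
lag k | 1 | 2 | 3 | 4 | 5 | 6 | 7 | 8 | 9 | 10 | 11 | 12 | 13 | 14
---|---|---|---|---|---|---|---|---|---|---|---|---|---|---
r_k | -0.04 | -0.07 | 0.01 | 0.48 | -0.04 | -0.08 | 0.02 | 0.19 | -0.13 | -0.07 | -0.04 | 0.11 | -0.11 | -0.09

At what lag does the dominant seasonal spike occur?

The largest autocorrelation is r_4 = 0.48, with a weaker echo at lag 8 (0.19); the remaining lags stay at or below 0.11.
The dominant spike at lag 4 indicates a seasonal period of 4.

4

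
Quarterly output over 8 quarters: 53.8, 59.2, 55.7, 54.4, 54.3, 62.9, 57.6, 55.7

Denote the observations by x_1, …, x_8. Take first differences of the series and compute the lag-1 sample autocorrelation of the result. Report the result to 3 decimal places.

-0.339

First differences Δx: 5.4, -3.5, -1.3, -0.1, 8.6, -5.3, -1.9
Mean of differences = 0.2714
Numerator Σ(Δx_t−Δx̄)(Δx_{t+1}−Δx̄) = -50.2294
Denominator Σ(Δx_t−Δx̄)² = 148.2543
r_1(Δx) = -50.2294 / 148.2543 = -0.339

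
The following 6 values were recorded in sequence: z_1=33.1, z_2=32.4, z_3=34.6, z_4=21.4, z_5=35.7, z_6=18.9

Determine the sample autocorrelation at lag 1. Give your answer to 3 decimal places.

-0.497

Mean z̄ = (33.1 + 32.4 + 34.6 + 21.4 + 35.7 + 18.9)/6 = 29.3500
Deviations from mean: 3.7500, 3.0500, 5.2500, -7.9500, 6.3500, -10.4500
Numerator Σ_{t=1}^{5}(z_t−z̄)(z_{t+1}−z̄) = -131.1275
Denominator Σ(z_t−z̄)² = 263.6550
r_1 = -131.1275 / 263.6550 = -0.497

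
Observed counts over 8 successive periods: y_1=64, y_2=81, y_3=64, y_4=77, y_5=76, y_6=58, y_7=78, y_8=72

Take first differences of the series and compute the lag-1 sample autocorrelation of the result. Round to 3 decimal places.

-0.656

First differences Δy: 17, -17, 13, -1, -18, 20, -6
Mean of differences = 1.1429
Numerator Σ(Δy_t−Δȳ)(Δy_{t+1}−Δȳ) = -982.8776
Denominator Σ(Δy_t−Δȳ)² = 1498.8571
r_1(Δy) = -982.8776 / 1498.8571 = -0.656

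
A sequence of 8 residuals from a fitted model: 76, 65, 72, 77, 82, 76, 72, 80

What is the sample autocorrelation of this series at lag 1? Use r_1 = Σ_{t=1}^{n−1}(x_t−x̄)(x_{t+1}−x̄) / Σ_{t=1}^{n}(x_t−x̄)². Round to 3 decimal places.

0.086

Mean x̄ = (76 + 65 + 72 + 77 + 82 + 76 + 72 + 80)/8 = 75.0000
Σ(x_t−x̄)(x_{t+1}−x̄) = (-10.0000) + (30.0000) + (-6.0000) + (14.0000) + (7.0000) + (-3.0000) + (-15.0000) = 17.0000
Denominator Σ(x_t−x̄)² = 198.0000
r_1 = 17.0000 / 198.0000 = 0.086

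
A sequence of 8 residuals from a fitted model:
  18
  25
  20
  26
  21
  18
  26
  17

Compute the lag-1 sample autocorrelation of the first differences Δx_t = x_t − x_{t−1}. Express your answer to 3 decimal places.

-0.609

First differences Δx: 7, -5, 6, -5, -3, 8, -9
Mean of differences = -0.1429
Numerator Σ(Δx_t−Δx̄)(Δx_{t+1}−Δx̄) = -175.8776
Denominator Σ(Δx_t−Δx̄)² = 288.8571
r_1(Δx) = -175.8776 / 288.8571 = -0.609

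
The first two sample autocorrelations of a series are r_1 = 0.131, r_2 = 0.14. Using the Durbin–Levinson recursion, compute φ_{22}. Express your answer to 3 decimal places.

0.125

φ_{22} = (r_2 − r_1²) / (1 − r_1²)
r_1² = (0.131)² = 0.017161
Numerator = 0.14 − 0.0172 = 0.1228; denominator = 1 − 0.0172 = 0.9828
φ_{22} = 0.1228 / 0.9828 = 0.125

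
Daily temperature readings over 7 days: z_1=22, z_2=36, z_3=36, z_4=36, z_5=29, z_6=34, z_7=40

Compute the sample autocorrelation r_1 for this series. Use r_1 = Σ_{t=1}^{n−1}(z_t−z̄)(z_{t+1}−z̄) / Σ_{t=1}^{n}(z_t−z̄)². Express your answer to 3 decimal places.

-0.121

Mean z̄ = (22 + 36 + 36 + 36 + 29 + 34 + 40)/7 = 33.2857
Σ(z_t−z̄)(z_{t+1}−z̄) = (-30.6327) + (7.3673) + (7.3673) + (-11.6327) + (-3.0612) + (4.7959) = -25.7959
Denominator Σ(z_t−z̄)² = 213.4286
r_1 = -25.7959 / 213.4286 = -0.121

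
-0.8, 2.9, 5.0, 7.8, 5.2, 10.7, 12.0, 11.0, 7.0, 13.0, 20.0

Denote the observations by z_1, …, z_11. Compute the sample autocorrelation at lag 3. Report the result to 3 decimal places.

0.149

Mean z̄ = (-0.8 + 2.9 + 5.0 + 7.8 + 5.2 + 10.7 + 12.0 + 11.0 + 7.0 + 13.0 + 20.0)/11 = 8.5273
Numerator Σ_{t=1}^{8}(z_t−z̄)(z_{t+3}−z̄) = 47.6732
Denominator Σ(z_t−z̄)² = 319.5618
r_3 = 47.6732 / 319.5618 = 0.149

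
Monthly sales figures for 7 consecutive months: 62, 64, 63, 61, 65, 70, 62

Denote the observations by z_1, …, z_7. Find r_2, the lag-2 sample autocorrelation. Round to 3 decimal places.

Mean z̄ = (62 + 64 + 63 + 61 + 65 + 70 + 62)/7 = 63.8571
Deviations from mean: -1.8571, 0.1429, -0.8571, -2.8571, 1.1429, 6.1429, -1.8571
Σ(z_t−z̄)(z_{t+2}−z̄) = (1.5918) + (-0.4082) + (-0.9796) + (-17.5510) + (-2.1224) = -19.4694
Denominator Σ(z_t−z̄)² = 54.8571
r_2 = -19.4694 / 54.8571 = -0.355

-0.355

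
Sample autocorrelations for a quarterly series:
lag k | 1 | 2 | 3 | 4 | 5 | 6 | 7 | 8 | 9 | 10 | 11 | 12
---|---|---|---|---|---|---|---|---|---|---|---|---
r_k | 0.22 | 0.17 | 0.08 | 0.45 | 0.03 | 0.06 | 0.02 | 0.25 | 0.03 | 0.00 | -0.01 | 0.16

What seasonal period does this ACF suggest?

4

The largest autocorrelation is r_4 = 0.45, with a weaker echo at lag 8 (0.25); the remaining lags stay at or below 0.22. The elevated value at lag 1 (0.22), dropping to 0.17 at lag 2, reflects decaying short-term dependence rather than seasonality.
The dominant spike at lag 4 indicates a seasonal period of 4.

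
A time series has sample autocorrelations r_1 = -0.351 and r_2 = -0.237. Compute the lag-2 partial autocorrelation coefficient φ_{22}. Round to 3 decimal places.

φ_{22} = (r_2 − r_1²) / (1 − r_1²)
r_1² = (-0.351)² = 0.123201
Numerator = -0.237 − 0.1232 = -0.3602; denominator = 1 − 0.1232 = 0.8768
φ_{22} = -0.3602 / 0.8768 = -0.411

-0.411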